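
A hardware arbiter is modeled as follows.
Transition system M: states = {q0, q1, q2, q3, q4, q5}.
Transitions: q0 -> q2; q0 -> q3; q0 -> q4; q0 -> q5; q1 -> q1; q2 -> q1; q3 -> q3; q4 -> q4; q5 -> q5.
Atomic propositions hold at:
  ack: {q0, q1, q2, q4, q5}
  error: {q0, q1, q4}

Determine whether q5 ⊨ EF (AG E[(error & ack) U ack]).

Sat(error & ack) = {q0, q1, q4}
E[(error & ack) U ack]: least fixpoint, start Z0 = Sat(ack) = {q0, q1, q2, q4, q5}, add states in Sat(error & ack) with some successor in Z. Already a fixed point.
Sat(E[(error & ack) U ack]) = {q0, q1, q2, q4, q5}
AG E[(error & ack) U ack]: greatest fixpoint, start Z0 = {q0, q1, q2, q4, q5}, keep only states in Sat with every successor in Z. Z1 = {q1, q2, q4, q5}; fixed.
Sat(AG E[(error & ack) U ack]) = {q1, q2, q4, q5}
EF (AG E[(error & ack) U ack]): least fixpoint, start Z0 = {q1, q2, q4, q5}, add states with some successor in Z. Z1 = {q0, q1, q2, q4, q5}; fixed.
Sat(EF (AG E[(error & ack) U ack])) = {q0, q1, q2, q4, q5}
q5 ∈ Sat(EF (AG E[(error & ack) U ack])) = {q0, q1, q2, q4, q5}, so the formula holds at q5.

Yes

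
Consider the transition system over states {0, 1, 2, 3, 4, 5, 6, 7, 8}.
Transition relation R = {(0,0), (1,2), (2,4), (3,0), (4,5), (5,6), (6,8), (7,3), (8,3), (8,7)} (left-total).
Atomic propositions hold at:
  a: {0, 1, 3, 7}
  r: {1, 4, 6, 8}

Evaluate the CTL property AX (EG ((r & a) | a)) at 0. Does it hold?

Yes

Sat(r & a) = {1}
Sat((r & a) | a) = {0, 1, 3, 7}
EG ((r & a) | a): greatest fixpoint, start Z0 = {0, 1, 3, 7}, keep only states in Sat with some successor in Z. Z1 = {0, 3, 7}; fixed.
Sat(EG ((r & a) | a)) = {0, 3, 7}
Sat(AX (EG ((r & a) | a))) = {s : every successor in {0, 3, 7}} = {0, 3, 7, 8}
0 ∈ Sat(AX (EG ((r & a) | a))) = {0, 3, 7, 8}, so the formula holds at 0.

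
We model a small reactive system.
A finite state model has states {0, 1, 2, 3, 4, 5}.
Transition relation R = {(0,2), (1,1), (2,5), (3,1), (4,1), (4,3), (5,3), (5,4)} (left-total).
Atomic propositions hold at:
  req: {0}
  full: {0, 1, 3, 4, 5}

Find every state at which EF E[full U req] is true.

E[full U req]: least fixpoint, start Z0 = Sat(req) = {0}, add states in Sat(full) with some successor in Z. Already a fixed point.
Sat(E[full U req]) = {0}
EF E[full U req]: least fixpoint, start Z0 = {0}, add states with some successor in Z. Already a fixed point.
Sat(EF E[full U req]) = {0}

{0}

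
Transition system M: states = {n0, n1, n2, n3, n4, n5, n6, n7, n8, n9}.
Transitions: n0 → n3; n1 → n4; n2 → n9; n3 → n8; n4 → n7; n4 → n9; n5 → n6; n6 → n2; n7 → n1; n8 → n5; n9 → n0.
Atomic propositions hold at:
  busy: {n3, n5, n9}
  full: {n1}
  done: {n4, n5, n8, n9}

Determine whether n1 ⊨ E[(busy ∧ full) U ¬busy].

Yes

Sat(busy ∧ full) = ∅
Sat(¬busy) = {n0, n1, n2, n4, n6, n7, n8}
E[(busy ∧ full) U ¬busy]: least fixpoint, start Z0 = Sat(¬busy) = {n0, n1, n2, n4, n6, n7, n8}, add states in Sat(busy ∧ full) with some successor in Z. Already a fixed point.
Sat(E[(busy ∧ full) U ¬busy]) = {n0, n1, n2, n4, n6, n7, n8}
n1 ∈ Sat(E[(busy ∧ full) U ¬busy]) = {n0, n1, n2, n4, n6, n7, n8}, so the formula holds at n1.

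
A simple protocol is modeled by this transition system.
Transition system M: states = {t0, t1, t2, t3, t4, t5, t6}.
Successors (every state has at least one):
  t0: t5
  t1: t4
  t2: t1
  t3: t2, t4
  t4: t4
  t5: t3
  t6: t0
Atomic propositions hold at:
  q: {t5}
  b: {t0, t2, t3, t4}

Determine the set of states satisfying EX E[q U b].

E[q U b]: least fixpoint, start Z0 = Sat(b) = {t0, t2, t3, t4}, add states in Sat(q) with some successor in Z. Z1 = {t0, t2, t3, t4, t5}; fixed.
Sat(E[q U b]) = {t0, t2, t3, t4, t5}
Sat(EX E[q U b]) = {s : some successor in {t0, t2, t3, t4, t5}} = {t0, t1, t3, t4, t5, t6}

{t0, t1, t3, t4, t5, t6}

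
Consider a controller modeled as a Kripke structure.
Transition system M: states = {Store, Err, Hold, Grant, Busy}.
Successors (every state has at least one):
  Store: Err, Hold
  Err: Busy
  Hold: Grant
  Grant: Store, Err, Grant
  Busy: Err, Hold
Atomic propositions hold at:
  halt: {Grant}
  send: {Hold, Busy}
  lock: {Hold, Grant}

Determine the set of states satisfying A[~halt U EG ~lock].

Sat(~halt) = {Store, Err, Hold, Busy}
Sat(~lock) = {Store, Err, Busy}
EG ~lock: greatest fixpoint, start Z0 = {Store, Err, Busy}, keep only states in Sat with some successor in Z. Already a fixed point.
Sat(EG ~lock) = {Store, Err, Busy}
A[~halt U EG ~lock]: least fixpoint, start Z0 = Sat(EG ~lock) = {Store, Err, Busy}, add states in Sat(~halt) with every successor in Z. Already a fixed point.
Sat(A[~halt U EG ~lock]) = {Store, Err, Busy}

{Store, Err, Busy}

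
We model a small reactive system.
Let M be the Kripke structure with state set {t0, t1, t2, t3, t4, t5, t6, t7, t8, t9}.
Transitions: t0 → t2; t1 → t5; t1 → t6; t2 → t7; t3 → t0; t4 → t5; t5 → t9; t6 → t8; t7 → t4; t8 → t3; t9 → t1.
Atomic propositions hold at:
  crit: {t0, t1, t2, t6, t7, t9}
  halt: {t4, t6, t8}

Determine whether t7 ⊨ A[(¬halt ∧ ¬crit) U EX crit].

No

Sat(¬halt) = {t0, t1, t2, t3, t5, t7, t9}
Sat(¬crit) = {t3, t4, t5, t8}
Sat(¬halt ∧ ¬crit) = {t3, t5}
Sat(EX crit) = {s : some successor in {t0, t1, t2, t6, t7, t9}} = {t0, t1, t2, t3, t5, t9}
A[(¬halt ∧ ¬crit) U EX crit]: least fixpoint, start Z0 = Sat(EX crit) = {t0, t1, t2, t3, t5, t9}, add states in Sat(¬halt ∧ ¬crit) with every successor in Z. Already a fixed point.
Sat(A[(¬halt ∧ ¬crit) U EX crit]) = {t0, t1, t2, t3, t5, t9}
t7 ∉ Sat(A[(¬halt ∧ ¬crit) U EX crit]) = {t0, t1, t2, t3, t5, t9}, so the formula does not hold at t7.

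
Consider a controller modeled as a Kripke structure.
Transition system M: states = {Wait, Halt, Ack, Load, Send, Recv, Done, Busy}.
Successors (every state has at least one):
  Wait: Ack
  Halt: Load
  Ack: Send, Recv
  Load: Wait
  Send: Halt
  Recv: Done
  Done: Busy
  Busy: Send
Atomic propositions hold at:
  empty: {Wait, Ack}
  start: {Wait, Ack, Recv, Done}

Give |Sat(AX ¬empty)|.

Sat(¬empty) = {Halt, Load, Send, Recv, Done, Busy}
Sat(AX ¬empty) = {s : every successor in {Halt, Load, Send, Recv, Done, Busy}} = {Halt, Ack, Send, Recv, Done, Busy}
|Sat(AX ¬empty)| = |{Halt, Ack, Send, Recv, Done, Busy}| = 6.

6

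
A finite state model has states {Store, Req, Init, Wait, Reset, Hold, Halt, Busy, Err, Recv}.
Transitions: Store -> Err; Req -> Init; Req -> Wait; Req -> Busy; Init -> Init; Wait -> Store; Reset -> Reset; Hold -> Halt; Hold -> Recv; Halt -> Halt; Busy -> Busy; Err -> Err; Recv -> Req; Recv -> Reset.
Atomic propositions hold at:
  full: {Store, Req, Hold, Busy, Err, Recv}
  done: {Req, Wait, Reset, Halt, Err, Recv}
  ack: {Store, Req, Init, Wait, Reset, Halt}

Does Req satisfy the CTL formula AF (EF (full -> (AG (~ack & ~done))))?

Sat(~ack) = {Hold, Busy, Err, Recv}
Sat(~done) = {Store, Init, Hold, Busy}
Sat(~ack & ~done) = {Hold, Busy}
AG (~ack & ~done): greatest fixpoint, start Z0 = {Hold, Busy}, keep only states in Sat with every successor in Z. Z1 = {Busy}; fixed.
Sat(AG (~ack & ~done)) = {Busy}
Sat(full -> (AG (~ack & ~done))) = {Init, Wait, Reset, Halt, Busy}
EF (full -> (AG (~ack & ~done))): least fixpoint, start Z0 = {Init, Wait, Reset, Halt, Busy}, add states with some successor in Z. Z1 = {Req, Init, Wait, Reset, Hold, Halt, Busy, Recv}; fixed.
Sat(EF (full -> (AG (~ack & ~done)))) = {Req, Init, Wait, Reset, Hold, Halt, Busy, Recv}
AF (EF (full -> (AG (~ack & ~done)))): least fixpoint, start Z0 = {Req, Init, Wait, Reset, Hold, Halt, Busy, Recv}, add states with every successor in Z. Already a fixed point.
Sat(AF (EF (full -> (AG (~ack & ~done))))) = {Req, Init, Wait, Reset, Hold, Halt, Busy, Recv}
Req ∈ Sat(AF (EF (full -> (AG (~ack & ~done))))) = {Req, Init, Wait, Reset, Hold, Halt, Busy, Recv}, so the formula holds at Req.

Yes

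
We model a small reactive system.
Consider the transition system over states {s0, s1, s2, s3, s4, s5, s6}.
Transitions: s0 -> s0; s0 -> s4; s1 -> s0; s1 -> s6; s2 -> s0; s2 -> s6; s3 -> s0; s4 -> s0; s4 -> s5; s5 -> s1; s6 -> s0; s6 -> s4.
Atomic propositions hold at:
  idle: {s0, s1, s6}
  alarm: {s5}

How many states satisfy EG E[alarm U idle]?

E[alarm U idle]: least fixpoint, start Z0 = Sat(idle) = {s0, s1, s6}, add states in Sat(alarm) with some successor in Z. Z1 = {s0, s1, s5, s6}; fixed.
Sat(E[alarm U idle]) = {s0, s1, s5, s6}
EG E[alarm U idle]: greatest fixpoint, start Z0 = {s0, s1, s5, s6}, keep only states in Sat with some successor in Z. Already a fixed point.
Sat(EG E[alarm U idle]) = {s0, s1, s5, s6}
|Sat(EG E[alarm U idle])| = |{s0, s1, s5, s6}| = 4.

4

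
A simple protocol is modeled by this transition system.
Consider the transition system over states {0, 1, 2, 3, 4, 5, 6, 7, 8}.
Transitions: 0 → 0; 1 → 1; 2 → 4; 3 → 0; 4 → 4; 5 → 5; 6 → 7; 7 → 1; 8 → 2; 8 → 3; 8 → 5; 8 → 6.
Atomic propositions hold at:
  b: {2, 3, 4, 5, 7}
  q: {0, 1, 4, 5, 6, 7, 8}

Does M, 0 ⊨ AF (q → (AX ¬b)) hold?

Yes

Sat(¬b) = {0, 1, 6, 8}
Sat(AX ¬b) = {s : every successor in {0, 1, 6, 8}} = {0, 1, 3, 7}
Sat(q → (AX ¬b)) = {0, 1, 2, 3, 7}
AF (q → (AX ¬b)): least fixpoint, start Z0 = {0, 1, 2, 3, 7}, add states with every successor in Z. Z1 = {0, 1, 2, 3, 6, 7}; fixed.
Sat(AF (q → (AX ¬b))) = {0, 1, 2, 3, 6, 7}
0 ∈ Sat(AF (q → (AX ¬b))) = {0, 1, 2, 3, 6, 7}, so the formula holds at 0.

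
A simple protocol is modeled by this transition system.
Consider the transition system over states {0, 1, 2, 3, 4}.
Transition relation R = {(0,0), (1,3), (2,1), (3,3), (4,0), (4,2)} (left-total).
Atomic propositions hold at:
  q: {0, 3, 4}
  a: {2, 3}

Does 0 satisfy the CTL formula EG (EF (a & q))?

No

Sat(a & q) = {3}
EF (a & q): least fixpoint, start Z0 = {3}, add states with some successor in Z. Z1 = {1, 3}; Z2 = {1, 2, 3}; Z3 = {1, 2, 3, 4}; fixed.
Sat(EF (a & q)) = {1, 2, 3, 4}
EG (EF (a & q)): greatest fixpoint, start Z0 = {1, 2, 3, 4}, keep only states in Sat with some successor in Z. Already a fixed point.
Sat(EG (EF (a & q))) = {1, 2, 3, 4}
0 ∉ Sat(EG (EF (a & q))) = {1, 2, 3, 4}, so the formula does not hold at 0.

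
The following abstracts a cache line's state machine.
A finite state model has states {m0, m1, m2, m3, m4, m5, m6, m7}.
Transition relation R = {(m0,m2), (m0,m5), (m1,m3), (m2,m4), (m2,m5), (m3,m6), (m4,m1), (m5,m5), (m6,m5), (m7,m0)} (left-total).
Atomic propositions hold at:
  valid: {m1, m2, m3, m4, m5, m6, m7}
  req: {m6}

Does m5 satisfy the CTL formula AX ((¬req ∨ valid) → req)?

No

Sat(¬req) = {m0, m1, m2, m3, m4, m5, m7}
Sat(¬req ∨ valid) = {m0, m1, m2, m3, m4, m5, m6, m7}
Sat((¬req ∨ valid) → req) = {m6}
Sat(AX ((¬req ∨ valid) → req)) = {s : every successor in {m6}} = {m3}
m5 ∉ Sat(AX ((¬req ∨ valid) → req)) = {m3}, so the formula does not hold at m5.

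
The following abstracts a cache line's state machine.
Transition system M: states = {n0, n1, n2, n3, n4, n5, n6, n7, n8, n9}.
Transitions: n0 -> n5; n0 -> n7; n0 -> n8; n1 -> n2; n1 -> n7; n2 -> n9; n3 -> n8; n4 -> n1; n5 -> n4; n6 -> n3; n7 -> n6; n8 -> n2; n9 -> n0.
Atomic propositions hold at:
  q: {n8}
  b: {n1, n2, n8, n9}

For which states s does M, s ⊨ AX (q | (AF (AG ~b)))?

{n3}

Sat(~b) = {n0, n3, n4, n5, n6, n7}
AG ~b: greatest fixpoint, start Z0 = {n0, n3, n4, n5, n6, n7}, keep only states in Sat with every successor in Z. Z1 = {n5, n6, n7}; Z2 = {n7}; Z3 = ∅; fixed.
Sat(AG ~b) = ∅
AF (AG ~b): least fixpoint, start Z0 = ∅, add states with every successor in Z. Already a fixed point.
Sat(AF (AG ~b)) = ∅
Sat(q | (AF (AG ~b))) = {n8}
Sat(AX (q | (AF (AG ~b)))) = {s : every successor in {n8}} = {n3}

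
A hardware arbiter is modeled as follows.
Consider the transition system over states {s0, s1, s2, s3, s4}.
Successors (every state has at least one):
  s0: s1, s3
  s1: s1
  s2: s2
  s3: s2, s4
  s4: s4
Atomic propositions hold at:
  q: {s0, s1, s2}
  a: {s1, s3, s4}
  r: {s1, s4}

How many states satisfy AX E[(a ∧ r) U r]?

Sat(a ∧ r) = {s1, s4}
E[(a ∧ r) U r]: least fixpoint, start Z0 = Sat(r) = {s1, s4}, add states in Sat(a ∧ r) with some successor in Z. Already a fixed point.
Sat(E[(a ∧ r) U r]) = {s1, s4}
Sat(AX E[(a ∧ r) U r]) = {s : every successor in {s1, s4}} = {s1, s4}
|Sat(AX E[(a ∧ r) U r])| = |{s1, s4}| = 2.

2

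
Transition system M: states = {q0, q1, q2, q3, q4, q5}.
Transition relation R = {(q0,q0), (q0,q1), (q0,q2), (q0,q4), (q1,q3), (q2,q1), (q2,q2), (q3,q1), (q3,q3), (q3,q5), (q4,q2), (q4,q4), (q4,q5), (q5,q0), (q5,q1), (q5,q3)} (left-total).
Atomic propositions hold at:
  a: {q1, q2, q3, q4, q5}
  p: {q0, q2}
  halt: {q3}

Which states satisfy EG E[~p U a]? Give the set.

{q1, q2, q3, q4, q5}

Sat(~p) = {q1, q3, q4, q5}
E[~p U a]: least fixpoint, start Z0 = Sat(a) = {q1, q2, q3, q4, q5}, add states in Sat(~p) with some successor in Z. Already a fixed point.
Sat(E[~p U a]) = {q1, q2, q3, q4, q5}
EG E[~p U a]: greatest fixpoint, start Z0 = {q1, q2, q3, q4, q5}, keep only states in Sat with some successor in Z. Already a fixed point.
Sat(EG E[~p U a]) = {q1, q2, q3, q4, q5}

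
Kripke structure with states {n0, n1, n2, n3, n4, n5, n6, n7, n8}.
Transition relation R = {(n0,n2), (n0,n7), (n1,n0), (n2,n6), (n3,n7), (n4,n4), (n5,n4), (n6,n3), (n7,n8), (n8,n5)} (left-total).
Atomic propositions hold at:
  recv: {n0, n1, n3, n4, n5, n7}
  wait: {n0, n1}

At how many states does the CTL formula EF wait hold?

EF wait: least fixpoint, start Z0 = {n0, n1}, add states with some successor in Z. Already a fixed point.
Sat(EF wait) = {n0, n1}
|Sat(EF wait)| = |{n0, n1}| = 2.

2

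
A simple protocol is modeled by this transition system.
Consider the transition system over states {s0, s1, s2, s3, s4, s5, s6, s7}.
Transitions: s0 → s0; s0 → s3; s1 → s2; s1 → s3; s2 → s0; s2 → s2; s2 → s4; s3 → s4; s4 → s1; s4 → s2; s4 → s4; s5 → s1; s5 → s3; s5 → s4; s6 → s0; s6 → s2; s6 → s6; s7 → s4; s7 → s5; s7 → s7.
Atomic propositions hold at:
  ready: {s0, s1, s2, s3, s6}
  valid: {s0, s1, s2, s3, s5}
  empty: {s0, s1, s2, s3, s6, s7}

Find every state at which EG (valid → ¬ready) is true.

Sat(¬ready) = {s4, s5, s7}
Sat(valid → ¬ready) = {s4, s5, s6, s7}
EG (valid → ¬ready): greatest fixpoint, start Z0 = {s4, s5, s6, s7}, keep only states in Sat with some successor in Z. Already a fixed point.
Sat(EG (valid → ¬ready)) = {s4, s5, s6, s7}

{s4, s5, s6, s7}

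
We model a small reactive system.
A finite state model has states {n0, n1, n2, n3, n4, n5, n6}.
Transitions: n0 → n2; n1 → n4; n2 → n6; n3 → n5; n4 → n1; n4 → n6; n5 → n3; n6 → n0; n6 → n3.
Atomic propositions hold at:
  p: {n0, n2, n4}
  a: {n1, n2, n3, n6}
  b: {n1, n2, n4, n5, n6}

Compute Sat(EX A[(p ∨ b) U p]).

Sat(p ∨ b) = {n0, n1, n2, n4, n5, n6}
A[(p ∨ b) U p]: least fixpoint, start Z0 = Sat(p) = {n0, n2, n4}, add states in Sat(p ∨ b) with every successor in Z. Z1 = {n0, n1, n2, n4}; fixed.
Sat(A[(p ∨ b) U p]) = {n0, n1, n2, n4}
Sat(EX A[(p ∨ b) U p]) = {s : some successor in {n0, n1, n2, n4}} = {n0, n1, n4, n6}

{n0, n1, n4, n6}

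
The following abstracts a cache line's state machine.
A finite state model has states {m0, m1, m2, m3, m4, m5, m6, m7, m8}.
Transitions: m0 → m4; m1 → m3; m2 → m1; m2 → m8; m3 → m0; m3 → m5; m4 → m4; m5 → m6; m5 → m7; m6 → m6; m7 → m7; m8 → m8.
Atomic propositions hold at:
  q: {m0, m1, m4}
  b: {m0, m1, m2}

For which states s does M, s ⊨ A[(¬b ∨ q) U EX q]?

{m0, m1, m2, m3, m4}

Sat(¬b) = {m3, m4, m5, m6, m7, m8}
Sat(¬b ∨ q) = {m0, m1, m3, m4, m5, m6, m7, m8}
Sat(EX q) = {s : some successor in {m0, m1, m4}} = {m0, m2, m3, m4}
A[(¬b ∨ q) U EX q]: least fixpoint, start Z0 = Sat(EX q) = {m0, m2, m3, m4}, add states in Sat(¬b ∨ q) with every successor in Z. Z1 = {m0, m1, m2, m3, m4}; fixed.
Sat(A[(¬b ∨ q) U EX q]) = {m0, m1, m2, m3, m4}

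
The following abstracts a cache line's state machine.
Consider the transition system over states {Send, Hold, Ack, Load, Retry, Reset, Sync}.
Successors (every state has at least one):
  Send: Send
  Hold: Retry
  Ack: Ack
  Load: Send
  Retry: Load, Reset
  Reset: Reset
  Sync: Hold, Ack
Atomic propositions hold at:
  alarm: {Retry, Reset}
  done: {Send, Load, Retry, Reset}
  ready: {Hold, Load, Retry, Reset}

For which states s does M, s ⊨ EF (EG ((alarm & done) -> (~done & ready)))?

Sat(alarm & done) = {Retry, Reset}
Sat(~done) = {Hold, Ack, Sync}
Sat(~done & ready) = {Hold}
Sat((alarm & done) -> (~done & ready)) = {Send, Hold, Ack, Load, Sync}
EG ((alarm & done) -> (~done & ready)): greatest fixpoint, start Z0 = {Send, Hold, Ack, Load, Sync}, keep only states in Sat with some successor in Z. Z1 = {Send, Ack, Load, Sync}; fixed.
Sat(EG ((alarm & done) -> (~done & ready))) = {Send, Ack, Load, Sync}
EF (EG ((alarm & done) -> (~done & ready))): least fixpoint, start Z0 = {Send, Ack, Load, Sync}, add states with some successor in Z. Z1 = {Send, Ack, Load, Retry, Sync}; Z2 = {Send, Hold, Ack, Load, Retry, Sync}; fixed.
Sat(EF (EG ((alarm & done) -> (~done & ready)))) = {Send, Hold, Ack, Load, Retry, Sync}

{Send, Hold, Ack, Load, Retry, Sync}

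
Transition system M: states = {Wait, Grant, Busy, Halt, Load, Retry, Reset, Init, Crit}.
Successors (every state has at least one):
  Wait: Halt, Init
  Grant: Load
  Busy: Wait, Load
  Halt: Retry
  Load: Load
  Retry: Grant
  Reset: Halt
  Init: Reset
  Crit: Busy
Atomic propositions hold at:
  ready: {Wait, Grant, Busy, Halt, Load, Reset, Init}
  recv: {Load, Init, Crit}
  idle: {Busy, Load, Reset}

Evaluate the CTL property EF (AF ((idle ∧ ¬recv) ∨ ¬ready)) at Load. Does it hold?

No

Sat(¬recv) = {Wait, Grant, Busy, Halt, Retry, Reset}
Sat(idle ∧ ¬recv) = {Busy, Reset}
Sat(¬ready) = {Retry, Crit}
Sat((idle ∧ ¬recv) ∨ ¬ready) = {Busy, Retry, Reset, Crit}
AF ((idle ∧ ¬recv) ∨ ¬ready): least fixpoint, start Z0 = {Busy, Retry, Reset, Crit}, add states with every successor in Z. Z1 = {Busy, Halt, Retry, Reset, Init, Crit}; Z2 = {Wait, Busy, Halt, Retry, Reset, Init, Crit}; fixed.
Sat(AF ((idle ∧ ¬recv) ∨ ¬ready)) = {Wait, Busy, Halt, Retry, Reset, Init, Crit}
EF (AF ((idle ∧ ¬recv) ∨ ¬ready)): least fixpoint, start Z0 = {Wait, Busy, Halt, Retry, Reset, Init, Crit}, add states with some successor in Z. Already a fixed point.
Sat(EF (AF ((idle ∧ ¬recv) ∨ ¬ready))) = {Wait, Busy, Halt, Retry, Reset, Init, Crit}
Load ∉ Sat(EF (AF ((idle ∧ ¬recv) ∨ ¬ready))) = {Wait, Busy, Halt, Retry, Reset, Init, Crit}, so the formula does not hold at Load.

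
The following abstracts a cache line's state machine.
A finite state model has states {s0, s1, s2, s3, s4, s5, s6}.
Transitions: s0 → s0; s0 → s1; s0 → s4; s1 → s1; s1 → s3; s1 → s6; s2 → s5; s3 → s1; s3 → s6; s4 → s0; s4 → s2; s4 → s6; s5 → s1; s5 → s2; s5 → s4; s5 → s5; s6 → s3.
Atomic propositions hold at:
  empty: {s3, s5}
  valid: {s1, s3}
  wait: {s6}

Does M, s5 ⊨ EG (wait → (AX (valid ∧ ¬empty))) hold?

Sat(¬empty) = {s0, s1, s2, s4, s6}
Sat(valid ∧ ¬empty) = {s1}
Sat(AX (valid ∧ ¬empty)) = {s : every successor in {s1}} = ∅
Sat(wait → (AX (valid ∧ ¬empty))) = {s0, s1, s2, s3, s4, s5}
EG (wait → (AX (valid ∧ ¬empty))): greatest fixpoint, start Z0 = {s0, s1, s2, s3, s4, s5}, keep only states in Sat with some successor in Z. Already a fixed point.
Sat(EG (wait → (AX (valid ∧ ¬empty)))) = {s0, s1, s2, s3, s4, s5}
s5 ∈ Sat(EG (wait → (AX (valid ∧ ¬empty)))) = {s0, s1, s2, s3, s4, s5}, so the formula holds at s5.

Yes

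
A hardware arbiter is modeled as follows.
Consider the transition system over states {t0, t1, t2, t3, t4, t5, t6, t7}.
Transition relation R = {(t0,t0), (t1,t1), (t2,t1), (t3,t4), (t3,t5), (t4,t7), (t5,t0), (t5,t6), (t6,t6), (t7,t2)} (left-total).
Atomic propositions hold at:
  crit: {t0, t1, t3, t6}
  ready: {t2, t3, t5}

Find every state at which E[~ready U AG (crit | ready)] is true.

Sat(~ready) = {t0, t1, t4, t6, t7}
Sat(crit | ready) = {t0, t1, t2, t3, t5, t6}
AG (crit | ready): greatest fixpoint, start Z0 = {t0, t1, t2, t3, t5, t6}, keep only states in Sat with every successor in Z. Z1 = {t0, t1, t2, t5, t6}; fixed.
Sat(AG (crit | ready)) = {t0, t1, t2, t5, t6}
E[~ready U AG (crit | ready)]: least fixpoint, start Z0 = Sat(AG (crit | ready)) = {t0, t1, t2, t5, t6}, add states in Sat(~ready) with some successor in Z. Z1 = {t0, t1, t2, t5, t6, t7}; Z2 = {t0, t1, t2, t4, t5, t6, t7}; fixed.
Sat(E[~ready U AG (crit | ready)]) = {t0, t1, t2, t4, t5, t6, t7}

{t0, t1, t2, t4, t5, t6, t7}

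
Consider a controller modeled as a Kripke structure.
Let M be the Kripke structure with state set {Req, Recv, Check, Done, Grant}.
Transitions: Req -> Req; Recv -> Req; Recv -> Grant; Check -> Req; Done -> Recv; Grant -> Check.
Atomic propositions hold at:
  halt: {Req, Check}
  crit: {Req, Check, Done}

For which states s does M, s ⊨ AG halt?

{Req, Check}

AG halt: greatest fixpoint, start Z0 = {Req, Check}, keep only states in Sat with every successor in Z. Already a fixed point.
Sat(AG halt) = {Req, Check}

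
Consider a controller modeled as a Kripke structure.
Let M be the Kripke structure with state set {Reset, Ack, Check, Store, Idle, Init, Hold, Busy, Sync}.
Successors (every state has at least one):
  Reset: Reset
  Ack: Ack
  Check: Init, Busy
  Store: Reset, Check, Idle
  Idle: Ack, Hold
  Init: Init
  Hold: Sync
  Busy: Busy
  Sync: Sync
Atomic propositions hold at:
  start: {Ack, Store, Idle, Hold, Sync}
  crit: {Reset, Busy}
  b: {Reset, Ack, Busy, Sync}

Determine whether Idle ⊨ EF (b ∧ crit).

Sat(b ∧ crit) = {Reset, Busy}
EF (b ∧ crit): least fixpoint, start Z0 = {Reset, Busy}, add states with some successor in Z. Z1 = {Reset, Check, Store, Busy}; fixed.
Sat(EF (b ∧ crit)) = {Reset, Check, Store, Busy}
Idle ∉ Sat(EF (b ∧ crit)) = {Reset, Check, Store, Busy}, so the formula does not hold at Idle.

No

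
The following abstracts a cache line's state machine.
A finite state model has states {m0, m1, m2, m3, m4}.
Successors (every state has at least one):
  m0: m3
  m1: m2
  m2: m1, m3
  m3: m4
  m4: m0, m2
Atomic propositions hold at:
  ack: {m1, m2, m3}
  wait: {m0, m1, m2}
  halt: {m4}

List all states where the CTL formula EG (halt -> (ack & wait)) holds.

Sat(ack & wait) = {m1, m2}
Sat(halt -> (ack & wait)) = {m0, m1, m2, m3}
EG (halt -> (ack & wait)): greatest fixpoint, start Z0 = {m0, m1, m2, m3}, keep only states in Sat with some successor in Z. Z1 = {m0, m1, m2}; Z2 = {m1, m2}; fixed.
Sat(EG (halt -> (ack & wait))) = {m1, m2}

{m1, m2}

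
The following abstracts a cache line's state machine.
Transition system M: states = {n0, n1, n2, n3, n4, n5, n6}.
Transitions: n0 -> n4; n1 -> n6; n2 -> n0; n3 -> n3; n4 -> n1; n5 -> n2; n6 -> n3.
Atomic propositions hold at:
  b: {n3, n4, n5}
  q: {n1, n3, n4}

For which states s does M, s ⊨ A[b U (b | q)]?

{n1, n3, n4, n5}

Sat(b | q) = {n1, n3, n4, n5}
A[b U (b | q)]: least fixpoint, start Z0 = Sat((b | q)) = {n1, n3, n4, n5}, add states in Sat(b) with every successor in Z. Already a fixed point.
Sat(A[b U (b | q)]) = {n1, n3, n4, n5}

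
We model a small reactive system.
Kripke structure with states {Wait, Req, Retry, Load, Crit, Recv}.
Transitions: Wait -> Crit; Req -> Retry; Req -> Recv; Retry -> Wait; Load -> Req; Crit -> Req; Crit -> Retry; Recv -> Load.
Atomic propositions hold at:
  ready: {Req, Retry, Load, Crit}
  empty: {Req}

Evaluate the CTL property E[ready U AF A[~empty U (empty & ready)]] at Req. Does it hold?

Yes

Sat(~empty) = {Wait, Retry, Load, Crit, Recv}
Sat(empty & ready) = {Req}
A[~empty U (empty & ready)]: least fixpoint, start Z0 = Sat((empty & ready)) = {Req}, add states in Sat(~empty) with every successor in Z. Z1 = {Req, Load}; Z2 = {Req, Load, Recv}; fixed.
Sat(A[~empty U (empty & ready)]) = {Req, Load, Recv}
AF A[~empty U (empty & ready)]: least fixpoint, start Z0 = {Req, Load, Recv}, add states with every successor in Z. Already a fixed point.
Sat(AF A[~empty U (empty & ready)]) = {Req, Load, Recv}
E[ready U AF A[~empty U (empty & ready)]]: least fixpoint, start Z0 = Sat(AF A[~empty U (empty & ready)]) = {Req, Load, Recv}, add states in Sat(ready) with some successor in Z. Z1 = {Req, Load, Crit, Recv}; fixed.
Sat(E[ready U AF A[~empty U (empty & ready)]]) = {Req, Load, Crit, Recv}
Req ∈ Sat(E[ready U AF A[~empty U (empty & ready)]]) = {Req, Load, Crit, Recv}, so the formula holds at Req.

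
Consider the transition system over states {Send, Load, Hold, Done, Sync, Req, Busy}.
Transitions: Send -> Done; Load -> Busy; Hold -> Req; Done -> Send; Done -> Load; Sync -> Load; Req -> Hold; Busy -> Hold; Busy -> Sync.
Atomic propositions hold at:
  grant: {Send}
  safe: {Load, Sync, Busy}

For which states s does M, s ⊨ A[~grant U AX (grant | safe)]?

Sat(~grant) = {Load, Hold, Done, Sync, Req, Busy}
Sat(grant | safe) = {Send, Load, Sync, Busy}
Sat(AX (grant | safe)) = {s : every successor in {Send, Load, Sync, Busy}} = {Load, Done, Sync}
A[~grant U AX (grant | safe)]: least fixpoint, start Z0 = Sat(AX (grant | safe)) = {Load, Done, Sync}, add states in Sat(~grant) with every successor in Z. Already a fixed point.
Sat(A[~grant U AX (grant | safe)]) = {Load, Done, Sync}

{Load, Done, Sync}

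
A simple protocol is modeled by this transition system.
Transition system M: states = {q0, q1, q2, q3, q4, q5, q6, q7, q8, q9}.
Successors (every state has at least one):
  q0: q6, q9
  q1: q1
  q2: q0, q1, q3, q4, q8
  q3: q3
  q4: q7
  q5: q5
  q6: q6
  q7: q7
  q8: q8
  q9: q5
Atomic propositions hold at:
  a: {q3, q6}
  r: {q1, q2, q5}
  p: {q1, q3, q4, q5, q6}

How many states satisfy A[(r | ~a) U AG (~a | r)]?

6

Sat(~a) = {q0, q1, q2, q4, q5, q7, q8, q9}
Sat(r | ~a) = {q0, q1, q2, q4, q5, q7, q8, q9}
Sat(~a | r) = {q0, q1, q2, q4, q5, q7, q8, q9}
AG (~a | r): greatest fixpoint, start Z0 = {q0, q1, q2, q4, q5, q7, q8, q9}, keep only states in Sat with every successor in Z. Z1 = {q1, q4, q5, q7, q8, q9}; fixed.
Sat(AG (~a | r)) = {q1, q4, q5, q7, q8, q9}
A[(r | ~a) U AG (~a | r)]: least fixpoint, start Z0 = Sat(AG (~a | r)) = {q1, q4, q5, q7, q8, q9}, add states in Sat(r | ~a) with every successor in Z. Already a fixed point.
Sat(A[(r | ~a) U AG (~a | r)]) = {q1, q4, q5, q7, q8, q9}
|Sat(A[(r | ~a) U AG (~a | r)])| = |{q1, q4, q5, q7, q8, q9}| = 6.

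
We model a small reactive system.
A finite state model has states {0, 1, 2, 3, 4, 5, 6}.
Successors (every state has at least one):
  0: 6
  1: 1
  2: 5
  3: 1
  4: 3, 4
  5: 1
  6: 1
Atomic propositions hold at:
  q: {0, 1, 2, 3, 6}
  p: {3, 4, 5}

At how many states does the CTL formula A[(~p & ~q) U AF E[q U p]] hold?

4

Sat(~p) = {0, 1, 2, 6}
Sat(~q) = {4, 5}
Sat(~p & ~q) = ∅
E[q U p]: least fixpoint, start Z0 = Sat(p) = {3, 4, 5}, add states in Sat(q) with some successor in Z. Z1 = {2, 3, 4, 5}; fixed.
Sat(E[q U p]) = {2, 3, 4, 5}
AF E[q U p]: least fixpoint, start Z0 = {2, 3, 4, 5}, add states with every successor in Z. Already a fixed point.
Sat(AF E[q U p]) = {2, 3, 4, 5}
A[(~p & ~q) U AF E[q U p]]: least fixpoint, start Z0 = Sat(AF E[q U p]) = {2, 3, 4, 5}, add states in Sat(~p & ~q) with every successor in Z. Already a fixed point.
Sat(A[(~p & ~q) U AF E[q U p]]) = {2, 3, 4, 5}
|Sat(A[(~p & ~q) U AF E[q U p]])| = |{2, 3, 4, 5}| = 4.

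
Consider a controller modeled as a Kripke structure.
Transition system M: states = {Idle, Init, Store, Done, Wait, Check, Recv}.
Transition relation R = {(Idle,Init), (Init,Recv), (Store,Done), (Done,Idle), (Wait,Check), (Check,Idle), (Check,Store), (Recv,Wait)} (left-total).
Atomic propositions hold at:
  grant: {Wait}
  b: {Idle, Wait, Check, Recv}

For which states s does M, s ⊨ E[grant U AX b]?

{Init, Done, Wait, Recv}

Sat(AX b) = {s : every successor in {Idle, Wait, Check, Recv}} = {Init, Done, Wait, Recv}
E[grant U AX b]: least fixpoint, start Z0 = Sat(AX b) = {Init, Done, Wait, Recv}, add states in Sat(grant) with some successor in Z. Already a fixed point.
Sat(E[grant U AX b]) = {Init, Done, Wait, Recv}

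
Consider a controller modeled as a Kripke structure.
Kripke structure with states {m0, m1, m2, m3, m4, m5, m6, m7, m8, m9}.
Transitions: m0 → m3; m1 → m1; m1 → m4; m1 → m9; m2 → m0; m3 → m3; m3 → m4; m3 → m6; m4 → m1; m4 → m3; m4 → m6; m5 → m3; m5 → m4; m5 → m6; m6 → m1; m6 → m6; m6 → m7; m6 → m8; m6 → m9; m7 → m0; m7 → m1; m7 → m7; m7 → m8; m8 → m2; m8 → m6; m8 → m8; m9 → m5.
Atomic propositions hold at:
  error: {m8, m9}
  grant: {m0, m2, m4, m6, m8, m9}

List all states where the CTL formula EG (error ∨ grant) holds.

Sat(error ∨ grant) = {m0, m2, m4, m6, m8, m9}
EG (error ∨ grant): greatest fixpoint, start Z0 = {m0, m2, m4, m6, m8, m9}, keep only states in Sat with some successor in Z. Z1 = {m2, m4, m6, m8}; Z2 = {m4, m6, m8}; fixed.
Sat(EG (error ∨ grant)) = {m4, m6, m8}

{m4, m6, m8}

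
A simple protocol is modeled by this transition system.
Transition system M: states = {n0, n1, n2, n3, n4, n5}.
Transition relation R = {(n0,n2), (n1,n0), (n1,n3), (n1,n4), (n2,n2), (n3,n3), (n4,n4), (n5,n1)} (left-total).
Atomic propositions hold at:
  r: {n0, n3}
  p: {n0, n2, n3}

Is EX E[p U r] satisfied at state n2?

E[p U r]: least fixpoint, start Z0 = Sat(r) = {n0, n3}, add states in Sat(p) with some successor in Z. Already a fixed point.
Sat(E[p U r]) = {n0, n3}
Sat(EX E[p U r]) = {s : some successor in {n0, n3}} = {n1, n3}
n2 ∉ Sat(EX E[p U r]) = {n1, n3}, so the formula does not hold at n2.

No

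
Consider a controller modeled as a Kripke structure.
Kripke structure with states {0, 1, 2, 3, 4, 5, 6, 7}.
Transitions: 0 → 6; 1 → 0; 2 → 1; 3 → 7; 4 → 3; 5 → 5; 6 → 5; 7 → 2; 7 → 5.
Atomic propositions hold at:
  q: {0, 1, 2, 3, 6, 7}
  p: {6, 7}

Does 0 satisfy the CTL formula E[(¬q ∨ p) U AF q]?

Sat(¬q) = {4, 5}
Sat(¬q ∨ p) = {4, 5, 6, 7}
AF q: least fixpoint, start Z0 = {0, 1, 2, 3, 6, 7}, add states with every successor in Z. Z1 = {0, 1, 2, 3, 4, 6, 7}; fixed.
Sat(AF q) = {0, 1, 2, 3, 4, 6, 7}
E[(¬q ∨ p) U AF q]: least fixpoint, start Z0 = Sat(AF q) = {0, 1, 2, 3, 4, 6, 7}, add states in Sat(¬q ∨ p) with some successor in Z. Already a fixed point.
Sat(E[(¬q ∨ p) U AF q]) = {0, 1, 2, 3, 4, 6, 7}
0 ∈ Sat(E[(¬q ∨ p) U AF q]) = {0, 1, 2, 3, 4, 6, 7}, so the formula holds at 0.

Yes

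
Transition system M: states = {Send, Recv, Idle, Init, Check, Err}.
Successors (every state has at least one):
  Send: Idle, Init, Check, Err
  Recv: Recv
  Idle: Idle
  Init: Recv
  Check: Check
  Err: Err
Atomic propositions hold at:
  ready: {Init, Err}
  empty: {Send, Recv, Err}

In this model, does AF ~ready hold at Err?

Sat(~ready) = {Send, Recv, Idle, Check}
AF ~ready: least fixpoint, start Z0 = {Send, Recv, Idle, Check}, add states with every successor in Z. Z1 = {Send, Recv, Idle, Init, Check}; fixed.
Sat(AF ~ready) = {Send, Recv, Idle, Init, Check}
Err ∉ Sat(AF ~ready) = {Send, Recv, Idle, Init, Check}, so the formula does not hold at Err.

No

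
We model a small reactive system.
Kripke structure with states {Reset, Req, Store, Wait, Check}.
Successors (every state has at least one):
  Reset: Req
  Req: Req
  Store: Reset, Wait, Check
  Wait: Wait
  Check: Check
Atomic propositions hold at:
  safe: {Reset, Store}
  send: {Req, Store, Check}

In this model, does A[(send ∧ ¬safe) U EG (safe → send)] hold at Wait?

Yes

Sat(¬safe) = {Req, Wait, Check}
Sat(send ∧ ¬safe) = {Req, Check}
Sat(safe → send) = {Req, Store, Wait, Check}
EG (safe → send): greatest fixpoint, start Z0 = {Req, Store, Wait, Check}, keep only states in Sat with some successor in Z. Already a fixed point.
Sat(EG (safe → send)) = {Req, Store, Wait, Check}
A[(send ∧ ¬safe) U EG (safe → send)]: least fixpoint, start Z0 = Sat(EG (safe → send)) = {Req, Store, Wait, Check}, add states in Sat(send ∧ ¬safe) with every successor in Z. Already a fixed point.
Sat(A[(send ∧ ¬safe) U EG (safe → send)]) = {Req, Store, Wait, Check}
Wait ∈ Sat(A[(send ∧ ¬safe) U EG (safe → send)]) = {Req, Store, Wait, Check}, so the formula holds at Wait.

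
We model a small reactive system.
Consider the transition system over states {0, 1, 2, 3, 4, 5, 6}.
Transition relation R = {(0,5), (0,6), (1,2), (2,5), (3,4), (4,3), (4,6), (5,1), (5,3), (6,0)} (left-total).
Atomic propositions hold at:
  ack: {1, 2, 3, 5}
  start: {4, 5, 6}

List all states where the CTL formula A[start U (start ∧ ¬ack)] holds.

{4, 6}

Sat(¬ack) = {0, 4, 6}
Sat(start ∧ ¬ack) = {4, 6}
A[start U (start ∧ ¬ack)]: least fixpoint, start Z0 = Sat((start ∧ ¬ack)) = {4, 6}, add states in Sat(start) with every successor in Z. Already a fixed point.
Sat(A[start U (start ∧ ¬ack)]) = {4, 6}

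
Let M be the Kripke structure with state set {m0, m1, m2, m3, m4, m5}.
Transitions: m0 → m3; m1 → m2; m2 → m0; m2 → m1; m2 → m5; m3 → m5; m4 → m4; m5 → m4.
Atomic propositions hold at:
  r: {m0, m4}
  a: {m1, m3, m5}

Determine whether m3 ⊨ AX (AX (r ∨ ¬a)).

Yes

Sat(¬a) = {m0, m2, m4}
Sat(r ∨ ¬a) = {m0, m2, m4}
Sat(AX (r ∨ ¬a)) = {s : every successor in {m0, m2, m4}} = {m1, m4, m5}
Sat(AX (AX (r ∨ ¬a))) = {s : every successor in {m1, m4, m5}} = {m3, m4, m5}
m3 ∈ Sat(AX (AX (r ∨ ¬a))) = {m3, m4, m5}, so the formula holds at m3.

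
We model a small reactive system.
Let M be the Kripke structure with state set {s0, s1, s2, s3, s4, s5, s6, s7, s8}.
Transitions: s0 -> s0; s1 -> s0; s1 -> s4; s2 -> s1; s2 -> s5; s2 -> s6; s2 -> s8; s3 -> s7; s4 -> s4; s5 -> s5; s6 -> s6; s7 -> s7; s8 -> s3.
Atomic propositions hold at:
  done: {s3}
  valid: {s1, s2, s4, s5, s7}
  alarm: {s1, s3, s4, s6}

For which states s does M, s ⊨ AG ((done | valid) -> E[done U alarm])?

{s0, s1, s4, s6}

Sat(done | valid) = {s1, s2, s3, s4, s5, s7}
E[done U alarm]: least fixpoint, start Z0 = Sat(alarm) = {s1, s3, s4, s6}, add states in Sat(done) with some successor in Z. Already a fixed point.
Sat(E[done U alarm]) = {s1, s3, s4, s6}
Sat((done | valid) -> E[done U alarm]) = {s0, s1, s3, s4, s6, s8}
AG ((done | valid) -> E[done U alarm]): greatest fixpoint, start Z0 = {s0, s1, s3, s4, s6, s8}, keep only states in Sat with every successor in Z. Z1 = {s0, s1, s4, s6, s8}; Z2 = {s0, s1, s4, s6}; fixed.
Sat(AG ((done | valid) -> E[done U alarm])) = {s0, s1, s4, s6}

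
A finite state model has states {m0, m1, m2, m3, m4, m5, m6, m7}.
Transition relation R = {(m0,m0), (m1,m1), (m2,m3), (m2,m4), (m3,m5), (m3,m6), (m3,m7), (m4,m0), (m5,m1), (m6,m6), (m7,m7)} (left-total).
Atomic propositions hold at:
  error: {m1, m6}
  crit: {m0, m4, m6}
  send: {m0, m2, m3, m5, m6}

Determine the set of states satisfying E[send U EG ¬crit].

Sat(¬crit) = {m1, m2, m3, m5, m7}
EG ¬crit: greatest fixpoint, start Z0 = {m1, m2, m3, m5, m7}, keep only states in Sat with some successor in Z. Already a fixed point.
Sat(EG ¬crit) = {m1, m2, m3, m5, m7}
E[send U EG ¬crit]: least fixpoint, start Z0 = Sat(EG ¬crit) = {m1, m2, m3, m5, m7}, add states in Sat(send) with some successor in Z. Already a fixed point.
Sat(E[send U EG ¬crit]) = {m1, m2, m3, m5, m7}

{m1, m2, m3, m5, m7}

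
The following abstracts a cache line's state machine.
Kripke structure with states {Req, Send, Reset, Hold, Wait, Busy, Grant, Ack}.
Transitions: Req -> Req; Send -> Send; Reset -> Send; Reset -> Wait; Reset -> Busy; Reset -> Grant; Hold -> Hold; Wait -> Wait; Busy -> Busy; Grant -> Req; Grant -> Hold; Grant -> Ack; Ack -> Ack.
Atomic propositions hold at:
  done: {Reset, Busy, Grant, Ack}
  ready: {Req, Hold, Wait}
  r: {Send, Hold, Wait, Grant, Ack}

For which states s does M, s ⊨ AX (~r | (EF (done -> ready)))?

{Req, Send, Reset, Hold, Wait, Busy}

Sat(~r) = {Req, Reset, Busy}
Sat(done -> ready) = {Req, Send, Hold, Wait}
EF (done -> ready): least fixpoint, start Z0 = {Req, Send, Hold, Wait}, add states with some successor in Z. Z1 = {Req, Send, Reset, Hold, Wait, Grant}; fixed.
Sat(EF (done -> ready)) = {Req, Send, Reset, Hold, Wait, Grant}
Sat(~r | (EF (done -> ready))) = {Req, Send, Reset, Hold, Wait, Busy, Grant}
Sat(AX (~r | (EF (done -> ready)))) = {s : every successor in {Req, Send, Reset, Hold, Wait, Busy, Grant}} = {Req, Send, Reset, Hold, Wait, Busy}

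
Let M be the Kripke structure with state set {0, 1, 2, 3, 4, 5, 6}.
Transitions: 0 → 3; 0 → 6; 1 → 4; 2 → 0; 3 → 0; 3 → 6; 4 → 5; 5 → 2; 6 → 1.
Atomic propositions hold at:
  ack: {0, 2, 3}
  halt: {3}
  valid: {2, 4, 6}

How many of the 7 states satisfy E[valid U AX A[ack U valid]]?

4

A[ack U valid]: least fixpoint, start Z0 = Sat(valid) = {2, 4, 6}, add states in Sat(ack) with every successor in Z. Already a fixed point.
Sat(A[ack U valid]) = {2, 4, 6}
Sat(AX A[ack U valid]) = {s : every successor in {2, 4, 6}} = {1, 5}
E[valid U AX A[ack U valid]]: least fixpoint, start Z0 = Sat(AX A[ack U valid]) = {1, 5}, add states in Sat(valid) with some successor in Z. Z1 = {1, 4, 5, 6}; fixed.
Sat(E[valid U AX A[ack U valid]]) = {1, 4, 5, 6}
|Sat(E[valid U AX A[ack U valid]])| = |{1, 4, 5, 6}| = 4.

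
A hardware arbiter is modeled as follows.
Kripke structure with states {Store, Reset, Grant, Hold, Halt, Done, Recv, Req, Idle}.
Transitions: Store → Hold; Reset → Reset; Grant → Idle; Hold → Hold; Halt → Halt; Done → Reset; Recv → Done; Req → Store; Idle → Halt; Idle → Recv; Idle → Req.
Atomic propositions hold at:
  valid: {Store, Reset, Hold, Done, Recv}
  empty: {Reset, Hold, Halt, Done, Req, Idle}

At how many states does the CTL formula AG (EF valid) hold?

EF valid: least fixpoint, start Z0 = {Store, Reset, Hold, Done, Recv}, add states with some successor in Z. Z1 = {Store, Reset, Hold, Done, Recv, Req, Idle}; Z2 = {Store, Reset, Grant, Hold, Done, Recv, Req, Idle}; fixed.
Sat(EF valid) = {Store, Reset, Grant, Hold, Done, Recv, Req, Idle}
AG (EF valid): greatest fixpoint, start Z0 = {Store, Reset, Grant, Hold, Done, Recv, Req, Idle}, keep only states in Sat with every successor in Z. Z1 = {Store, Reset, Grant, Hold, Done, Recv, Req}; Z2 = {Store, Reset, Hold, Done, Recv, Req}; fixed.
Sat(AG (EF valid)) = {Store, Reset, Hold, Done, Recv, Req}
|Sat(AG (EF valid))| = |{Store, Reset, Hold, Done, Recv, Req}| = 6.

6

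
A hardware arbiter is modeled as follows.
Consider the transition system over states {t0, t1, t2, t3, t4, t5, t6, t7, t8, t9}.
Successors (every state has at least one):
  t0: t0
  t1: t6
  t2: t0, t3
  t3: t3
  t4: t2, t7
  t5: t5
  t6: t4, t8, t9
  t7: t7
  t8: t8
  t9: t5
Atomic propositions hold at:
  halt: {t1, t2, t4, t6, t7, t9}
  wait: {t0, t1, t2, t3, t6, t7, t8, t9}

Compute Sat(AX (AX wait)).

{t0, t2, t3, t4, t7, t8}

Sat(AX wait) = {s : every successor in {t0, t1, t2, t3, t6, t7, t8, t9}} = {t0, t1, t2, t3, t4, t7, t8}
Sat(AX (AX wait)) = {s : every successor in {t0, t1, t2, t3, t4, t7, t8}} = {t0, t2, t3, t4, t7, t8}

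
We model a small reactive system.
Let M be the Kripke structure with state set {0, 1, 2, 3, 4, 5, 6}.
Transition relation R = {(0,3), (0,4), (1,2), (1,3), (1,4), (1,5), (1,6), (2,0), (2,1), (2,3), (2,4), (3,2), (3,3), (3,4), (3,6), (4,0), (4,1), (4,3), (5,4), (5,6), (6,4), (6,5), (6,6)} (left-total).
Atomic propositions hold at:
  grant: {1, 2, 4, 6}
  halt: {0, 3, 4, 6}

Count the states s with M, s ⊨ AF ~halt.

3

Sat(~halt) = {1, 2, 5}
AF ~halt: least fixpoint, start Z0 = {1, 2, 5}, add states with every successor in Z. Already a fixed point.
Sat(AF ~halt) = {1, 2, 5}
|Sat(AF ~halt)| = |{1, 2, 5}| = 3.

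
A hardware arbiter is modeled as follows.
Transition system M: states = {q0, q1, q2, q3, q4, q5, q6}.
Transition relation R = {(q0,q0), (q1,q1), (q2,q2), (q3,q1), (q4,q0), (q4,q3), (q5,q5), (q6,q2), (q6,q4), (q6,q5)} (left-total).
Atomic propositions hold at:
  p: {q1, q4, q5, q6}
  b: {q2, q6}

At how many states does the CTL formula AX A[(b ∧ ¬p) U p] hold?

3

Sat(¬p) = {q0, q2, q3}
Sat(b ∧ ¬p) = {q2}
A[(b ∧ ¬p) U p]: least fixpoint, start Z0 = Sat(p) = {q1, q4, q5, q6}, add states in Sat(b ∧ ¬p) with every successor in Z. Already a fixed point.
Sat(A[(b ∧ ¬p) U p]) = {q1, q4, q5, q6}
Sat(AX A[(b ∧ ¬p) U p]) = {s : every successor in {q1, q4, q5, q6}} = {q1, q3, q5}
|Sat(AX A[(b ∧ ¬p) U p])| = |{q1, q3, q5}| = 3.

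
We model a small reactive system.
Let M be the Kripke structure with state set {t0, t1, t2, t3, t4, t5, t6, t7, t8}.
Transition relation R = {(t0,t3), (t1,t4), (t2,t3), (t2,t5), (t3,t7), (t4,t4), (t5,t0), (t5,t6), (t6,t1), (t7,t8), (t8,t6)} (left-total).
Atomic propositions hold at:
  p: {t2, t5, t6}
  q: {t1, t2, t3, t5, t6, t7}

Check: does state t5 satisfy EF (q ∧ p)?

Sat(q ∧ p) = {t2, t5, t6}
EF (q ∧ p): least fixpoint, start Z0 = {t2, t5, t6}, add states with some successor in Z. Z1 = {t2, t5, t6, t8}; Z2 = {t2, t5, t6, t7, t8}; Z3 = {t2, t3, t5, t6, t7, t8}; Z4 = {t0, t2, t3, t5, t6, t7, t8}; fixed.
Sat(EF (q ∧ p)) = {t0, t2, t3, t5, t6, t7, t8}
t5 ∈ Sat(EF (q ∧ p)) = {t0, t2, t3, t5, t6, t7, t8}, so the formula holds at t5.

Yes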